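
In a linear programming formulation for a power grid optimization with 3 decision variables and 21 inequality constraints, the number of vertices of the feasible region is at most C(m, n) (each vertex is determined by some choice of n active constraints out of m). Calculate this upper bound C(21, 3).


Each vertex corresponds to some choice of n active constraints out of m, so the number of vertices is at most C(m, n) = m! / (n!(m-n)!).
m = 21, n = 3
Numerator: 21 * 20 * 19
Denominator: 3! = 6
C(21, 3) = 1330


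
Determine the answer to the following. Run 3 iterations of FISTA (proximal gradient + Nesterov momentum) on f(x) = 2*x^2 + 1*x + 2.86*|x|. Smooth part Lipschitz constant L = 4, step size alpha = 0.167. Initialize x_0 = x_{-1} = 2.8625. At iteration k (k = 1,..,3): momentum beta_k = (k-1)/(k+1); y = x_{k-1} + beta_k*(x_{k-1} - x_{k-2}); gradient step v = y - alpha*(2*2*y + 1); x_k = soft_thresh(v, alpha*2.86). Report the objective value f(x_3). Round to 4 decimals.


FISTA on f(x) = 2*x^2 + 1*x + 2.86*|x|
L = 4, alpha = 0.167
Iteration 1: beta = 0.0, y = 2.8625 + 0.0*(2.8625 - 2.8625) = 2.8625
  grad(y) = 12.45, v = y - alpha*grad = 0.7834
  prox(v) = soft_thresh(0.7834, 0.4776) = 0.3057
Iteration 2: beta = 0.3333, y = 0.3057 + 0.3333*(0.3057 - 2.8625) = -0.5465
  grad(y) = -1.1861, v = y - alpha*grad = -0.3484
  prox(v) = soft_thresh(-0.3484, 0.4776) = 0.0
Iteration 3: beta = 0.5, y = 0.0 + 0.5*(0.0 - 0.3057) = -0.1529
  grad(y) = 0.3885, v = y - alpha*grad = -0.2178
  prox(v) = soft_thresh(-0.2178, 0.4776) = 0.0
f(x_3) = 2*0.0^2 + 1*0.0 + 2.86*|0.0| = 0.0


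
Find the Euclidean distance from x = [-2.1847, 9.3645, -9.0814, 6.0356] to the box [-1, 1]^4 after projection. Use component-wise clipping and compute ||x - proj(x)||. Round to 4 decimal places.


Project each component onto [-1, 1].
clip(-2.1847) = -1.0, clip(9.3645) = 1.0, clip(-9.0814) = -1.0, clip(6.0356) = 1.0
Projection = [-1.0, 1.0, -1.0, 1.0]
Squared diffs: [1.4035, 69.9649, 65.309, 25.3573]
Distance = sqrt(162.0347) = 12.7293


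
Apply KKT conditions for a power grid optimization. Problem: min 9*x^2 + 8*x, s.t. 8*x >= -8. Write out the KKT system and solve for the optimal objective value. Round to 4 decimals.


Step 1: Try lambda = 0 (constraint inactive).
Stationarity: 2*9*x + 8 = 0
x* = -8/(2*9) = -4/9 = -0.4444 (rounded; the exact value -4/9 is used below)
Check constraint: 8*-0.4444 = -3.5552 >= -8 -- satisfied.
Step 2: Compute optimal value.
f(x*) = 9*(-4/9)^2 + 8*(-4/9) = -1.7778


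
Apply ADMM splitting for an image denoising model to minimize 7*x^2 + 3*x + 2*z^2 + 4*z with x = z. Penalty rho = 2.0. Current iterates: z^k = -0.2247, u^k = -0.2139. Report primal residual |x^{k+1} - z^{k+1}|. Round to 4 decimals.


ADMM iteration with rho = 2.0, z^k = -0.2247, u^k = -0.2139
Step 1: x-update.
Minimize 7*x^2 + 3*x + (2.0/2)*(x + 0.2247 - 0.2139)^2
FOC: (2*7 + 2.0)*x = -3 + 2.0*(-0.2247 + 0.2139)
x^{k+1} = -0.1889
Step 2: z-update.
Minimize 2*z^2 + 4*z + (2.0/2)*(-0.1889 - z - 0.2139)^2
FOC: (2*2 + 2.0)*z = -4 + 2.0*(-0.1889 - 0.2139)
z^{k+1} = -0.8009
Step 3: u-update.
u^{k+1} = -0.2139 - 0.1889 + 0.8009 = 0.3982
Step 4: Primal residual = |-0.1889 + 0.8009| = 0.6121


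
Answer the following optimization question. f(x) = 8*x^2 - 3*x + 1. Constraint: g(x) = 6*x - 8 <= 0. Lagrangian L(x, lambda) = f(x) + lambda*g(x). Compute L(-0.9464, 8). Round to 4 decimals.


Step 1: Evaluate f(x).
f(-0.9464) = 8*(-0.9464)^2 - 3*(-0.9464) + 1 = 11.0046
Step 2: Evaluate g(x).
g(-0.9464) = 6*-0.9464 - 8 = -13.6784
Step 3: Compute Lagrangian.
L = 11.0046 + 8*-13.6784 = -98.4226


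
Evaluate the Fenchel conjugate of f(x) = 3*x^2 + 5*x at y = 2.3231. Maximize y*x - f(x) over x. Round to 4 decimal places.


f*(y) = sup_x {y*x - a*x^2 - b*x} = sup_x {(y-b)*x - a*x^2}
FOC: (y - b) - 2a*x = 0 => x* = (y - b)/(2a)
x* = (2.3231 - 5)/(2*3) = -0.4462
f*(2.3231) = (y-b)^2/(4a) = (2.3231 - 5)^2/(4*3)
= 7.1658/12 = 0.5971


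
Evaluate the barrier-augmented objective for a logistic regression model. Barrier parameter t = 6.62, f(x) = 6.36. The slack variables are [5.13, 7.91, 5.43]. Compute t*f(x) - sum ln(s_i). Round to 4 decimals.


Step 1: Compute log-barrier.
ln values: [1.6351, 2.0681, 1.6919]
phi = -(1.6351 + 2.0681 + 1.6919) = -5.3952
Step 2: Compute augmented objective.
t*f(x) = 6.62*6.36 = 42.1032
Total = 42.1032 - 5.3952 = 36.708


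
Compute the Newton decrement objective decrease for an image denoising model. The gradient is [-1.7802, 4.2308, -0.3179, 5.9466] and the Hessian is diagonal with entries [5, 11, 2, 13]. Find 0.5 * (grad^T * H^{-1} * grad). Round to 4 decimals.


Step 1: H is diagonal, so H^(-1) * g = [-0.356, 0.3846, -0.159, 0.4574].
Step 2: g^T H^(-1) g = sum_i g_i^2 / H_ii
  = (-1.7802)^2/5 + (4.2308)^2/11 + (-0.3179)^2/2 + (5.9466)^2/13
  = 0.6338 + 1.6272 + 0.0505 + 2.7202 = 5.0318
Step 3: Objective decrease = 0.5 * g^T H^(-1) g = 2.5159


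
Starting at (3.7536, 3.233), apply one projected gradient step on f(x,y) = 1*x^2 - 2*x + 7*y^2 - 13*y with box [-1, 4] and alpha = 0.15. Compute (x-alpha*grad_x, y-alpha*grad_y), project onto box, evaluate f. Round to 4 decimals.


Step 1: Compute gradient at (3.7536, 3.233).
grad_x = 2*1*3.7536 - 2 = 5.5072
grad_y = 2*7*3.233 - 13 = 32.262
Step 2: Gradient step.
x_raw = 3.7536 - 0.15*5.5072 = 2.9275
y_raw = 3.233 - 0.15*32.262 = -1.6063
Step 3: Project onto [-1, 4].
x_proj = clip(2.9275) = 2.9275
y_proj = clip(-1.6063) = -1.0
Step 4: Evaluate f.
f(2.9275, -1.0) = 22.7153


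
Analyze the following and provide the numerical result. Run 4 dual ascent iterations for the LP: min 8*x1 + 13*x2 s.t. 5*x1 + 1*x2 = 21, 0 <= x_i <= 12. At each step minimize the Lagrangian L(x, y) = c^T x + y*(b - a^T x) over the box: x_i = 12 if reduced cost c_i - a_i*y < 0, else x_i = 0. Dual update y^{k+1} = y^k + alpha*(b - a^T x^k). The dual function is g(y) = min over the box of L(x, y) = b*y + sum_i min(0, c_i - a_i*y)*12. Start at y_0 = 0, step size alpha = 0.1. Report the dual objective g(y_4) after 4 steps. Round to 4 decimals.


Dual ascent for LP: min 8*x1 + 13*x2, 5*x1 + 1*x2 = 21, 0 <= x_i <= 12
Step 1: y^k = 0.0, reduced costs: (8.0, 13.0)
  x^k = (0.0, 0.0), subgradient = b - a^T x = 21.0
  y^{k+1} = 0.0 + 0.1*21.0 = 2.1
Step 2: y^k = 2.1, reduced costs: (-2.5, 10.9)
  x^k = (12.0, 0.0), subgradient = b - a^T x = -39.0
  y^{k+1} = 2.1 + 0.1*-39.0 = -1.8
Step 3: y^k = -1.8, reduced costs: (17.0, 14.8)
  x^k = (0.0, 0.0), subgradient = b - a^T x = 21.0
  y^{k+1} = -1.8 + 0.1*21.0 = 0.3
Step 4: y^k = 0.3, reduced costs: (6.5, 12.7)
  x^k = (0.0, 0.0), subgradient = b - a^T x = 21.0
  y^{k+1} = 0.3 + 0.1*21.0 = 2.4
Dual objective at y_4 = 2.4: reduced costs (-4.0, 10.6), box minimizer x = (12.0, 0.0)
g(y_4) = b*y + (c1 - a1*y)*x1 + (c2 - a2*y)*x2 = 21*2.4 + (-4.0)*12.0 + 10.6*0.0 = 50.4 - 48.0 + 0.0 = 2.4


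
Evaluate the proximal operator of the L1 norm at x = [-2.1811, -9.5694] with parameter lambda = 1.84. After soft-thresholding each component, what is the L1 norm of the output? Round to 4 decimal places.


Soft-thresholding with lambda = 1.84:
prox(-2.1811) = sign(-2.1811)*max(|-2.1811| - 1.84, 0) = -0.3411
prox(-9.5694) = sign(-9.5694)*max(|-9.5694| - 1.84, 0) = -7.7294
prox(x) = [-0.3411, -7.7294]
||prox(x)||_1 = 0.3411 + 7.7294 = 8.0705


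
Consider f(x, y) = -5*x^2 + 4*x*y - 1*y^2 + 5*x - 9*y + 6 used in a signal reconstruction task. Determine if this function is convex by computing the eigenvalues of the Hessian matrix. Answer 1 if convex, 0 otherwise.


The Hessian of f(x,y) = -5*x^2 + 4*x*y - 1*y^2 + 5*x - 9*y + 6 is:
H = [[-10, 4], [4, -2]]
Trace = -10 - 2 = -12
Determinant = -10*-2 - (4)^2 = 4
Discriminant = (-12)^2 - 4*4 = 128.0
Eigenvalues: lambda_1 = -11.6569, lambda_2 = -0.3431
The function is not convex.

0


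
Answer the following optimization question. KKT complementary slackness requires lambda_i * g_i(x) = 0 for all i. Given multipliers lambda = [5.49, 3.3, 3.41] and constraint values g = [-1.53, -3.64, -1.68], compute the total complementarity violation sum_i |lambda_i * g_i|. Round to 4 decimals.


KKT complementary slackness check:
lambda_1 * g_1 = 5.49 * -1.53 = -8.3997
lambda_2 * g_2 = 3.3 * -3.64 = -12.012
lambda_3 * g_3 = 3.41 * -1.68 = -5.7288
Total violation = 8.3997 + 12.012 + 5.7288 = 26.1405


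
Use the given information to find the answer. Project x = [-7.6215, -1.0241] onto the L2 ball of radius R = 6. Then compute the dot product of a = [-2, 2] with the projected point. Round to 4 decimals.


Step 1: Compute ||x|| (intermediates to 6 decimals).
||x|| = sqrt((-7.6215)^2 + (-1.0241)^2) = 7.689996
Step 2: Project.
Since ||x|| > R, scale = R/||x|| = 6/7.689996 = 0.780234, proj(x) = scale * x
proj(x) = [-5.946553, -0.799038]
Step 3: Dot product.
a^T * proj(x) = -2*(-5.946553) + 2*(-0.799038) = 10.295


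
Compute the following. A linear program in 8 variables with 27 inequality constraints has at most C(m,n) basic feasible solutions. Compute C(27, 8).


Each vertex corresponds to some choice of n active constraints out of m, so the number of vertices is at most C(m, n) = m! / (n!(m-n)!).
m = 27, n = 8
Numerator: 27 * 26 * 25 * 24 * 23 * 22 * 21 * 20
Denominator: 8! = 40320
C(27, 8) = 2220075


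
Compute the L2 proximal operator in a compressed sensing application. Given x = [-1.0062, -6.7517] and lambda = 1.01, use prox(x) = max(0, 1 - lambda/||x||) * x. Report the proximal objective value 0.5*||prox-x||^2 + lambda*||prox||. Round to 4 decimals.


Step 1: Compute ||x||.
||x|| = 6.8263
Step 2: Compute scaling factor.
scale = max(0, 1 - 1.01/6.8263) = 0.852
Step 3: prox(x) = [-0.8573, -5.7527]
||prox(x)|| = 5.8163
Step 4: Proximal objective.
0.5*||prox-x||^2 = 0.5101
lambda*||prox|| = 5.8745
Total = 6.3845


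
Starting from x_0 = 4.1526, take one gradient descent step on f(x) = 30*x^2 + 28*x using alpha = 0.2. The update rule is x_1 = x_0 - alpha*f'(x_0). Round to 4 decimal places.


We compute the gradient at x_0 and apply the update.
f'(x) = 60*x + 28
f'(4.1526) = 60*4.1526 + 28 = 277.156
x_1 = 4.1526 - 0.2*277.156 = -51.2786


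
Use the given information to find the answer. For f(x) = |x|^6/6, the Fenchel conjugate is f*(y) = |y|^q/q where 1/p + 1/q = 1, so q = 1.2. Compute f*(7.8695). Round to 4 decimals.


The conjugate exponent q satisfies 1/p + 1/q = 1.
p = 6, so q = 6/(6 - 1) = 1.2
|y|^q = 7.8695^1.2 = 11.8888
f*(7.8695) = 11.8888 / 1.2 = 9.9073


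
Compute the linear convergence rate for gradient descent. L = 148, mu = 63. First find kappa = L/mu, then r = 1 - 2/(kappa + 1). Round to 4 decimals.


Step 1: Compute the condition number.
kappa = L/mu = 148/63 = 2.3492
Step 2: Compute the convergence rate.
r = 1 - 2/(kappa + 1) = 1 - 2*mu/(L + mu) = (L - mu)/(L + mu) = 85/211 = 0.4028


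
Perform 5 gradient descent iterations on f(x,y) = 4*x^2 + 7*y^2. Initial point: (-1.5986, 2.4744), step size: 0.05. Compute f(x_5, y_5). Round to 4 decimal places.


Gradient descent on f(x,y) = 4*x^2 + 7*y^2.
Starting point: (-1.5986, 2.4744), alpha = 0.05
Step 1: grad_x = 2*4*-1.5986 = -12.7888, grad_y = 2*7*2.4744 = 34.6416
  x_1 = -1.5986 - 0.05*-12.7888 = -0.9592
  y_1 = 2.4744 - 0.05*34.6416 = 0.7423
Step 2: grad_x = 2*4*-0.9592 = -7.6733, grad_y = 2*7*0.7423 = 10.3925
  x_2 = -0.9592 - 0.05*-7.6733 = -0.5755
  y_2 = 0.7423 - 0.05*10.3925 = 0.2227
Step 3: grad_x = 2*4*-0.5755 = -4.604, grad_y = 2*7*0.2227 = 3.1177
  x_3 = -0.5755 - 0.05*-4.604 = -0.3453
  y_3 = 0.2227 - 0.05*3.1177 = 0.0668
Step 4: grad_x = 2*4*-0.3453 = -2.7624, grad_y = 2*7*0.0668 = 0.9353
  x_4 = -0.3453 - 0.05*-2.7624 = -0.2072
  y_4 = 0.0668 - 0.05*0.9353 = 0.02
Step 5: grad_x = 2*4*-0.2072 = -1.6574, grad_y = 2*7*0.02 = 0.2806
  x_5 = -0.2072 - 0.05*-1.6574 = -0.1243
  y_5 = 0.02 - 0.05*0.2806 = 0.006
f(-0.1243, 0.006) = 4*(-0.1243)^2 + 7*0.006^2 = 0.0621


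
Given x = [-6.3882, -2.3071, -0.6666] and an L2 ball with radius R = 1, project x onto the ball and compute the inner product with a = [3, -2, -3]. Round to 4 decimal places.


Step 1: Compute ||x|| (intermediates to 6 decimals).
||x|| = sqrt((-6.3882)^2 + (-2.3071)^2 + (-0.6666)^2) = 6.824673
Step 2: Project.
Since ||x|| > R, scale = R/||x|| = 1/6.824673 = 0.146527, proj(x) = scale * x
proj(x) = [-0.936044, -0.338052, -0.097675]
Step 3: Dot product.
a^T * proj(x) = 3*(-0.936044) - 2*(-0.338052) - 3*(-0.097675) = -1.839


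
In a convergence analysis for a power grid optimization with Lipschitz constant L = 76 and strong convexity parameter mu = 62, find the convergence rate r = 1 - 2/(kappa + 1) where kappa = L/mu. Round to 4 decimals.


Step 1: Compute the condition number.
kappa = L/mu = 76/62 = 1.2258
Step 2: Compute the convergence rate.
r = 1 - 2/(kappa + 1) = 1 - 2*mu/(L + mu) = (L - mu)/(L + mu) = 14/138 = 0.1014


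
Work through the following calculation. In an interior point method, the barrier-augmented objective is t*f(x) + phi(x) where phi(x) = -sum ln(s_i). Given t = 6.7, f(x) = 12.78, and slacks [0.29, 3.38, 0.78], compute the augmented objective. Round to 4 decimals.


Step 1: Compute log-barrier.
ln values: [-1.2379, 1.2179, -0.2485]
phi = -(-1.2379 + 1.2179 - 0.2485) = 0.2685
Step 2: Compute augmented objective.
t*f(x) = 6.7*12.78 = 85.626
Total = 85.626 + 0.2685 = 85.8945


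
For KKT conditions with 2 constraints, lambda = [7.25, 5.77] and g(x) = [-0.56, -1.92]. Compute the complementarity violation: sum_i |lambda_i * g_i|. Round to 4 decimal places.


KKT complementary slackness check:
lambda_1 * g_1 = 7.25 * -0.56 = -4.06
lambda_2 * g_2 = 5.77 * -1.92 = -11.0784
Total violation = 4.06 + 11.0784 = 15.1384


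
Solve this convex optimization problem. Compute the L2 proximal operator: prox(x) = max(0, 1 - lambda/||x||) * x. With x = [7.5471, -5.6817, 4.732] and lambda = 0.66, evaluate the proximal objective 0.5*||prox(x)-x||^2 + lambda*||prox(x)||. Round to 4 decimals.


Step 1: Compute ||x||.
||x|| = 10.5656
Step 2: Compute scaling factor.
scale = max(0, 1 - 0.66/10.5656) = 0.9375
Step 3: prox(x) = [7.0757, -5.3268, 4.4364]
||prox(x)|| = 9.9056
Step 4: Proximal objective.
0.5*||prox-x||^2 = 0.2178
lambda*||prox|| = 6.5377
Total = 6.7555


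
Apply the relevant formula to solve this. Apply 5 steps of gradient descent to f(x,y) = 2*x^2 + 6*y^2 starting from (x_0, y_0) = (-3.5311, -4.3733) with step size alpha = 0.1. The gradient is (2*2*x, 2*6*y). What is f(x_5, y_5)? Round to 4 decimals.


Gradient descent on f(x,y) = 2*x^2 + 6*y^2.
Starting point: (-3.5311, -4.3733), alpha = 0.1
Step 1: grad_x = 2*2*-3.5311 = -14.1244, grad_y = 2*6*-4.3733 = -52.4796
  x_1 = -3.5311 - 0.1*-14.1244 = -2.1187
  y_1 = -4.3733 - 0.1*-52.4796 = 0.8747
Step 2: grad_x = 2*2*-2.1187 = -8.4746, grad_y = 2*6*0.8747 = 10.4959
  x_2 = -2.1187 - 0.1*-8.4746 = -1.2712
  y_2 = 0.8747 - 0.1*10.4959 = -0.1749
Step 3: grad_x = 2*2*-1.2712 = -5.0848, grad_y = 2*6*-0.1749 = -2.0992
  x_3 = -1.2712 - 0.1*-5.0848 = -0.7627
  y_3 = -0.1749 - 0.1*-2.0992 = 0.035
Step 4: grad_x = 2*2*-0.7627 = -3.0509, grad_y = 2*6*0.035 = 0.4198
  x_4 = -0.7627 - 0.1*-3.0509 = -0.4576
  y_4 = 0.035 - 0.1*0.4198 = -0.007
Step 5: grad_x = 2*2*-0.4576 = -1.8305, grad_y = 2*6*-0.007 = -0.084
  x_5 = -0.4576 - 0.1*-1.8305 = -0.2746
  y_5 = -0.007 - 0.1*-0.084 = 0.0014
f(-0.2746, 0.0014) = 2*(-0.2746)^2 + 6*0.0014^2 = 0.1508


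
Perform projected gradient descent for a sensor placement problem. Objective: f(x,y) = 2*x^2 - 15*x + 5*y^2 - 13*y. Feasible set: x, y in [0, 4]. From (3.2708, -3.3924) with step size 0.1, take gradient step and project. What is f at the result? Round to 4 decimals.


Step 1: Compute gradient at (3.2708, -3.3924).
grad_x = 2*2*3.2708 - 15 = -1.9168
grad_y = 2*5*-3.3924 - 13 = -46.924
Step 2: Gradient step.
x_raw = 3.2708 - 0.1*-1.9168 = 3.4625
y_raw = -3.3924 - 0.1*-46.924 = 1.3
Step 3: Project onto [0, 4].
x_proj = clip(3.4625) = 3.4625
y_proj = clip(1.3) = 1.3
Step 4: Evaluate f.
f(3.4625, 1.3) = -36.4097


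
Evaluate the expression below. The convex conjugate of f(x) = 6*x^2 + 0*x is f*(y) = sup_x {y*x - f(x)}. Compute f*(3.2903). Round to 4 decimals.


f*(y) = sup_x {y*x - a*x^2 - b*x} = sup_x {(y-b)*x - a*x^2}
FOC: (y - b) - 2a*x = 0 => x* = (y - b)/(2a)
x* = (3.2903 - 0)/(2*6) = 0.2742
f*(3.2903) = (y-b)^2/(4a) = (3.2903 - 0)^2/(4*6)
= 10.8261/24 = 0.4511


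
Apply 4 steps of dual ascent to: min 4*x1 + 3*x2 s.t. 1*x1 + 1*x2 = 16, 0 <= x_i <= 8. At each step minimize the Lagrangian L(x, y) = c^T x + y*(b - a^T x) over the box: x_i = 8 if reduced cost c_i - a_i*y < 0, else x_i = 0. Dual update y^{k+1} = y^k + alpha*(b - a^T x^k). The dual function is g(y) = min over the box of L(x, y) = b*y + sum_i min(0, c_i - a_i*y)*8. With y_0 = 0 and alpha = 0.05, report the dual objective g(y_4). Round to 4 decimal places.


Dual ascent for LP: min 4*x1 + 3*x2, 1*x1 + 1*x2 = 16, 0 <= x_i <= 8
Step 1: y^k = 0.0, reduced costs: (4.0, 3.0)
  x^k = (0.0, 0.0), subgradient = b - a^T x = 16.0
  y^{k+1} = 0.0 + 0.05*16.0 = 0.8
Step 2: y^k = 0.8, reduced costs: (3.2, 2.2)
  x^k = (0.0, 0.0), subgradient = b - a^T x = 16.0
  y^{k+1} = 0.8 + 0.05*16.0 = 1.6
Step 3: y^k = 1.6, reduced costs: (2.4, 1.4)
  x^k = (0.0, 0.0), subgradient = b - a^T x = 16.0
  y^{k+1} = 1.6 + 0.05*16.0 = 2.4
Step 4: y^k = 2.4, reduced costs: (1.6, 0.6)
  x^k = (0.0, 0.0), subgradient = b - a^T x = 16.0
  y^{k+1} = 2.4 + 0.05*16.0 = 3.2
Dual objective at y_4 = 3.2: reduced costs (0.8, -0.2), box minimizer x = (0.0, 8.0)
g(y_4) = b*y + (c1 - a1*y)*x1 + (c2 - a2*y)*x2 = 16*3.2 + 0.8*0.0 + (-0.2)*8.0 = 51.2 + 0.0 - 1.6 = 49.6


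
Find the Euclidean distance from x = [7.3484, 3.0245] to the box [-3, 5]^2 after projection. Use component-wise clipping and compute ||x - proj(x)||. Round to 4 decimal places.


Project each component onto [-3, 5].
clip(7.3484) = 5.0, clip(3.0245) = 3.0245
Projection = [5.0, 3.0245]
Squared diffs: [5.515, 0.0]
Distance = sqrt(5.515) = 2.3484


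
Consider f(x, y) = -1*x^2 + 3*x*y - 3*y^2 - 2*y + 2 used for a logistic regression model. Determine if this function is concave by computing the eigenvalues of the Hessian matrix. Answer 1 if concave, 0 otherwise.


The Hessian of f(x,y) = -1*x^2 + 3*x*y - 3*y^2 - 2*y + 2 is:
H = [[-2, 3], [3, -6]]
Trace = -2 - 6 = -8
Determinant = -2*-6 - (3)^2 = 3
Discriminant = (-8)^2 - 4*3 = 52.0
Eigenvalues: lambda_1 = -7.6056, lambda_2 = -0.3944
The function is concave.

1


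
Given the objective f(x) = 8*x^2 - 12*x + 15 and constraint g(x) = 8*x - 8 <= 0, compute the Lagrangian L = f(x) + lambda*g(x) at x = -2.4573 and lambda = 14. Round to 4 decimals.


Step 1: Evaluate f(x).
f(-2.4573) = 8*(-2.4573)^2 - 12*(-2.4573) + 15 = 92.7942
Step 2: Evaluate g(x).
g(-2.4573) = 8*-2.4573 - 8 = -27.6584
Step 3: Compute Lagrangian.
L = 92.7942 + 14*-27.6584 = -294.4234


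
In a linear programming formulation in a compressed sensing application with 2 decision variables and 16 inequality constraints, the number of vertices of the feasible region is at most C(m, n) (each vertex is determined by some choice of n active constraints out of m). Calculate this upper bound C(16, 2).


Each vertex corresponds to some choice of n active constraints out of m, so the number of vertices is at most C(m, n) = m! / (n!(m-n)!).
m = 16, n = 2
Numerator: 16 * 15
Denominator: 2! = 2
C(16, 2) = 120


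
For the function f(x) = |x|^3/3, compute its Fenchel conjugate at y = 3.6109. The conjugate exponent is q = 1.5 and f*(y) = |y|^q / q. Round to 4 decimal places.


The conjugate exponent q satisfies 1/p + 1/q = 1.
p = 3, so q = 3/(3 - 1) = 1.5
|y|^q = 3.6109^1.5 = 6.8616
f*(3.6109) = 6.8616 / 1.5 = 4.5744


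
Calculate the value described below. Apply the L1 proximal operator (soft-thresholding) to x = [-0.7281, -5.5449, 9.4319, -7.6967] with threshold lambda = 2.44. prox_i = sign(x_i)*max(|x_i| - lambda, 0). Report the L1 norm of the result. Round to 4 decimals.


Soft-thresholding with lambda = 2.44:
prox(-0.7281) = sign(-0.7281)*max(|-0.7281| - 2.44, 0) = 0.0
prox(-5.5449) = sign(-5.5449)*max(|-5.5449| - 2.44, 0) = -3.1049
prox(9.4319) = sign(9.4319)*max(|9.4319| - 2.44, 0) = 6.9919
prox(-7.6967) = sign(-7.6967)*max(|-7.6967| - 2.44, 0) = -5.2567
prox(x) = [0.0, -3.1049, 6.9919, -5.2567]
||prox(x)||_1 = 0.0 + 3.1049 + 6.9919 + 5.2567 = 15.3535


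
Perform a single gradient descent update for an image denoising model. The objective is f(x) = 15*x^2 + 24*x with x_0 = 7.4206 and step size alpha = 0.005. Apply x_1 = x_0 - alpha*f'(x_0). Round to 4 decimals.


We compute the gradient at x_0 and apply the update.
f'(x) = 30*x + 24
f'(7.4206) = 30*7.4206 + 24 = 246.618
x_1 = 7.4206 - 0.005*246.618 = 6.1875


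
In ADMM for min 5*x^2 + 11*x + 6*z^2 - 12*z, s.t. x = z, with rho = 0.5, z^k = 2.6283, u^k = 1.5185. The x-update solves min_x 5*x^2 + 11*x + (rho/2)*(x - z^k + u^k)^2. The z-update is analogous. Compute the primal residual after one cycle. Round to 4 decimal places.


ADMM iteration with rho = 0.5, z^k = 2.6283, u^k = 1.5185
Step 1: x-update.
Minimize 5*x^2 + 11*x + (0.5/2)*(x - 2.6283 + 1.5185)^2
FOC: (2*5 + 0.5)*x = -11 + 0.5*(2.6283 - 1.5185)
x^{k+1} = -0.9948
Step 2: z-update.
Minimize 6*z^2 - 12*z + (0.5/2)*(-0.9948 - z + 1.5185)^2
FOC: (2*6 + 0.5)*z = 12 + 0.5*(-0.9948 + 1.5185)
z^{k+1} = 0.9809
Step 3: u-update.
u^{k+1} = 1.5185 - 0.9948 - 0.9809 = -0.4572
Step 4: Primal residual = |-0.9948 - 0.9809| = 1.9757


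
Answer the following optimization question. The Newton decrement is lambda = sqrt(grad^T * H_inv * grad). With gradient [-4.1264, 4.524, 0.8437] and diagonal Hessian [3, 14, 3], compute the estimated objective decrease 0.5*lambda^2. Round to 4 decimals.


Step 1: H is diagonal, so H^(-1) * g = [-1.3755, 0.3231, 0.2812].
Step 2: g^T H^(-1) g = sum_i g_i^2 / H_ii
  = (-4.1264)^2/3 + (4.524)^2/14 + (0.8437)^2/3
  = 5.6757 + 1.4619 + 0.2373 = 7.3749
Step 3: Objective decrease = 0.5 * g^T H^(-1) g = 3.6875


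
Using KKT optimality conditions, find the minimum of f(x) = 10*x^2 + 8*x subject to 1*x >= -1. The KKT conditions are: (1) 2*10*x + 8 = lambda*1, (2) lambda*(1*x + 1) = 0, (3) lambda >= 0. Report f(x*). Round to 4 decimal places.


Step 1: Try lambda = 0 (constraint inactive).
Stationarity: 2*10*x + 8 = 0
x* = -8/(2*10) = -0.4
Check constraint: 1*-0.4 = -0.4 >= -1 -- satisfied.
Step 2: Compute optimal value.
f(x*) = 10*(-0.4)^2 + 8*(-0.4) = -1.6


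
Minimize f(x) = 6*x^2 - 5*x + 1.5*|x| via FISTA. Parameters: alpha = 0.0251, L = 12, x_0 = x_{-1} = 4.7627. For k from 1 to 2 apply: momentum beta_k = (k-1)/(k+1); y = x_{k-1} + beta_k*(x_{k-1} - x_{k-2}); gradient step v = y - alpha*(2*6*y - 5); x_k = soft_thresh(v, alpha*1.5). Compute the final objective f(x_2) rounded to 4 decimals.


FISTA on f(x) = 6*x^2 - 5*x + 1.5*|x|
L = 12, alpha = 0.0251
Iteration 1: beta = 0.0, y = 4.7627 + 0.0*(4.7627 - 4.7627) = 4.7627
  grad(y) = 52.1524, v = y - alpha*grad = 3.4537
  prox(v) = soft_thresh(3.4537, 0.0377) = 3.416
Iteration 2: beta = 0.3333, y = 3.416 + 0.3333*(3.416 - 4.7627) = 2.9671
  grad(y) = 30.6056, v = y - alpha*grad = 2.1989
  prox(v) = soft_thresh(2.1989, 0.0377) = 2.1613
f(x_2) = 6*2.1613^2 - 5*2.1613 + 1.5*|2.1613| = 20.4624


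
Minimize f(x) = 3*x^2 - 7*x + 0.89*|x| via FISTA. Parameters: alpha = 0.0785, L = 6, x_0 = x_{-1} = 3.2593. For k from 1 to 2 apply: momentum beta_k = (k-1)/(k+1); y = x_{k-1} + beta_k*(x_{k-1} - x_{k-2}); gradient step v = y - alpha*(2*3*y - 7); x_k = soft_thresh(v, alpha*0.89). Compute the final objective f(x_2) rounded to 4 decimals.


FISTA on f(x) = 3*x^2 - 7*x + 0.89*|x|
L = 6, alpha = 0.0785
Iteration 1: beta = 0.0, y = 3.2593 + 0.0*(3.2593 - 3.2593) = 3.2593
  grad(y) = 12.5558, v = y - alpha*grad = 2.2737
  prox(v) = soft_thresh(2.2737, 0.0699) = 2.2038
Iteration 2: beta = 0.3333, y = 2.2038 + 0.3333*(2.2038 - 3.2593) = 1.852
  grad(y) = 4.1118, v = y - alpha*grad = 1.5292
  prox(v) = soft_thresh(1.5292, 0.0699) = 1.4593
f(x_2) = 3*1.4593^2 - 7*1.4593 + 0.89*|1.4593| = -2.5276


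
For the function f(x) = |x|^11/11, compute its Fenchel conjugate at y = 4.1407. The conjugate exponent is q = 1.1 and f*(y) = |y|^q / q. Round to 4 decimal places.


The conjugate exponent q satisfies 1/p + 1/q = 1.
p = 11, so q = 11/(11 - 1) = 1.1
|y|^q = 4.1407^1.1 = 4.7729
f*(4.1407) = 4.7729 / 1.1 = 4.339


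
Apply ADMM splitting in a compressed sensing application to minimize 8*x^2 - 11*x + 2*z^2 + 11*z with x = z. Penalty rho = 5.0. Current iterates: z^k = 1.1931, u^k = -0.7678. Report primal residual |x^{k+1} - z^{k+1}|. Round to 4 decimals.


ADMM iteration with rho = 5.0, z^k = 1.1931, u^k = -0.7678
Step 1: x-update.
Minimize 8*x^2 - 11*x + (5.0/2)*(x - 1.1931 - 0.7678)^2
FOC: (2*8 + 5.0)*x = 11 + 5.0*(1.1931 + 0.7678)
x^{k+1} = 0.9907
Step 2: z-update.
Minimize 2*z^2 + 11*z + (5.0/2)*(0.9907 - z - 0.7678)^2
FOC: (2*2 + 5.0)*z = -11 + 5.0*(0.9907 - 0.7678)
z^{k+1} = -1.0984
Step 3: u-update.
u^{k+1} = -0.7678 + 0.9907 + 1.0984 = 1.3213
Step 4: Primal residual = |0.9907 + 1.0984| = 2.0891


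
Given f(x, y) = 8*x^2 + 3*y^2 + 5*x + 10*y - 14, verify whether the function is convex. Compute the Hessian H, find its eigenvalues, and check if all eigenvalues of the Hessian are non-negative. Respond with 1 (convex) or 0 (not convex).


The Hessian of f(x,y) = 8*x^2 + 3*y^2 + 5*x + 10*y - 14 is:
H = [[16, 0], [0, 6]]
Trace = 16 + 6 = 22
Determinant = 16*6 - (0)^2 = 96
Discriminant = (22)^2 - 4*96 = 100.0
Eigenvalues: lambda_1 = 6.0, lambda_2 = 16.0
The function is convex.

1


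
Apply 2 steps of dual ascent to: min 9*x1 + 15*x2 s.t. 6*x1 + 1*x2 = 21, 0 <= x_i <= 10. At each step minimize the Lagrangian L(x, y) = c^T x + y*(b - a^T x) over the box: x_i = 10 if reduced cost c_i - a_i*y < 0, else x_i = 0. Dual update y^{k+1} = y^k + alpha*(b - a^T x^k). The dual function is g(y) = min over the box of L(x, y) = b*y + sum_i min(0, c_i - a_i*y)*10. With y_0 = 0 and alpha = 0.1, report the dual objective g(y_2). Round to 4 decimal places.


Dual ascent for LP: min 9*x1 + 15*x2, 6*x1 + 1*x2 = 21, 0 <= x_i <= 10
Step 1: y^k = 0.0, reduced costs: (9.0, 15.0)
  x^k = (0.0, 0.0), subgradient = b - a^T x = 21.0
  y^{k+1} = 0.0 + 0.1*21.0 = 2.1
Step 2: y^k = 2.1, reduced costs: (-3.6, 12.9)
  x^k = (10.0, 0.0), subgradient = b - a^T x = -39.0
  y^{k+1} = 2.1 + 0.1*-39.0 = -1.8
Dual objective at y_2 = -1.8: reduced costs (19.8, 16.8), box minimizer x = (0.0, 0.0)
g(y_2) = b*y + (c1 - a1*y)*x1 + (c2 - a2*y)*x2 = 21*(-1.8) + 19.8*0.0 + 16.8*0.0 = -37.8 + 0.0 + 0.0 = -37.8


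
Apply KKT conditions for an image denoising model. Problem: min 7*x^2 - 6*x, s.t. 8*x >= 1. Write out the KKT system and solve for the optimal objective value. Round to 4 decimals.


Step 1: Try lambda = 0 (constraint inactive).
Stationarity: 2*7*x - 6 = 0
x* = 6/(2*7) = 3/7 = 0.4286 (rounded; the exact value 3/7 is used below)
Check constraint: 8*0.4286 = 3.4288 >= 1 -- satisfied.
Step 2: Compute optimal value.
f(x*) = 7*(3/7)^2 - 6*(3/7) = -1.2857


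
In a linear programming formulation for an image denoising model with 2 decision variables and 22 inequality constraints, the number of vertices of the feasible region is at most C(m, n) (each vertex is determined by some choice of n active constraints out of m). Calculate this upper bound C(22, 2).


Each vertex corresponds to some choice of n active constraints out of m, so the number of vertices is at most C(m, n) = m! / (n!(m-n)!).
m = 22, n = 2
Numerator: 22 * 21
Denominator: 2! = 2
C(22, 2) = 231


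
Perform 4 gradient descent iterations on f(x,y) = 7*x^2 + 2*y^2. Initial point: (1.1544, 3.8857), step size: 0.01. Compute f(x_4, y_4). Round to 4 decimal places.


Gradient descent on f(x,y) = 7*x^2 + 2*y^2.
Starting point: (1.1544, 3.8857), alpha = 0.01
Step 1: grad_x = 2*7*1.1544 = 16.1616, grad_y = 2*2*3.8857 = 15.5428
  x_1 = 1.1544 - 0.01*16.1616 = 0.9928
  y_1 = 3.8857 - 0.01*15.5428 = 3.7303
Step 2: grad_x = 2*7*0.9928 = 13.899, grad_y = 2*2*3.7303 = 14.9211
  x_2 = 0.9928 - 0.01*13.899 = 0.8538
  y_2 = 3.7303 - 0.01*14.9211 = 3.5811
Step 3: grad_x = 2*7*0.8538 = 11.9531, grad_y = 2*2*3.5811 = 14.3242
  x_3 = 0.8538 - 0.01*11.9531 = 0.7343
  y_3 = 3.5811 - 0.01*14.3242 = 3.4378
Step 4: grad_x = 2*7*0.7343 = 10.2797, grad_y = 2*2*3.4378 = 13.7513
  x_4 = 0.7343 - 0.01*10.2797 = 0.6315
  y_4 = 3.4378 - 0.01*13.7513 = 3.3003
f(0.6315, 3.3003) = 7*0.6315^2 + 2*3.3003^2 = 24.5753


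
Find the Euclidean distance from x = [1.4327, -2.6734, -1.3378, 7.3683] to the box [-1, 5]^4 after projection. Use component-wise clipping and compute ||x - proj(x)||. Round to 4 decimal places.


Project each component onto [-1, 5].
clip(1.4327) = 1.4327, clip(-2.6734) = -1.0, clip(-1.3378) = -1.0, clip(7.3683) = 5.0
Projection = [1.4327, -1.0, -1.0, 5.0]
Squared diffs: [0.0, 2.8003, 0.1141, 5.6088]
Distance = sqrt(8.5232) = 2.9195


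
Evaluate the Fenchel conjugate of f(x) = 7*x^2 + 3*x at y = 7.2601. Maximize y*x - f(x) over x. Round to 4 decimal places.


f*(y) = sup_x {y*x - a*x^2 - b*x} = sup_x {(y-b)*x - a*x^2}
FOC: (y - b) - 2a*x = 0 => x* = (y - b)/(2a)
x* = (7.2601 - 3)/(2*7) = 0.3043
f*(7.2601) = (y-b)^2/(4a) = (7.2601 - 3)^2/(4*7)
= 18.1485/28 = 0.6482


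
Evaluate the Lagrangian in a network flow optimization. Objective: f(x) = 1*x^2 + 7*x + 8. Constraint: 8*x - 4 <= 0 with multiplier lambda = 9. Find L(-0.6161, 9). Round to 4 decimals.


Step 1: Evaluate f(x).
f(-0.6161) = 1*(-0.6161)^2 + 7*(-0.6161) + 8 = 4.0669
Step 2: Evaluate g(x).
g(-0.6161) = 8*-0.6161 - 4 = -8.9288
Step 3: Compute Lagrangian.
L = 4.0669 + 9*-8.9288 = -76.2923


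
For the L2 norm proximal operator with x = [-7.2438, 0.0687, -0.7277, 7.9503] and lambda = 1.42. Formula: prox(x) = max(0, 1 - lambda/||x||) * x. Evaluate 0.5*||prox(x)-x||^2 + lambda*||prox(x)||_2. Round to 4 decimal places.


Step 1: Compute ||x||.
||x|| = 10.7803
Step 2: Compute scaling factor.
scale = max(0, 1 - 1.42/10.7803) = 0.8683
Step 3: prox(x) = [-6.2896, 0.0597, -0.6318, 6.9031]
||prox(x)|| = 9.3603
Step 4: Proximal objective.
0.5*||prox-x||^2 = 1.0082
lambda*||prox|| = 13.2916
Total = 14.2998


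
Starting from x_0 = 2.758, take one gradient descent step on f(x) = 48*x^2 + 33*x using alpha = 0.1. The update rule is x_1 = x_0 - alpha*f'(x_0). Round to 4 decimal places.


We compute the gradient at x_0 and apply the update.
f'(x) = 96*x + 33
f'(2.758) = 96*2.758 + 33 = 297.768
x_1 = 2.758 - 0.1*297.768 = -27.0188


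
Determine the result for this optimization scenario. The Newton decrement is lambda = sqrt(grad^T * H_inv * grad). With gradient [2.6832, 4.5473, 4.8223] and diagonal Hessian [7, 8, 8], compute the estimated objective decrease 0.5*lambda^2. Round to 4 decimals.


Step 1: H is diagonal, so H^(-1) * g = [0.3833, 0.5684, 0.6028].
Step 2: g^T H^(-1) g = sum_i g_i^2 / H_ii
  = (2.6832)^2/7 + (4.5473)^2/8 + (4.8223)^2/8
  = 1.0285 + 2.5847 + 2.9068 = 6.5201
Step 3: Objective decrease = 0.5 * g^T H^(-1) g = 3.26


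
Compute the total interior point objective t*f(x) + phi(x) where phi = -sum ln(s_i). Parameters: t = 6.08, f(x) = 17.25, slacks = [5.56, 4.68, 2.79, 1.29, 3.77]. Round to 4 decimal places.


Step 1: Compute log-barrier.
ln values: [1.7156, 1.5433, 1.026, 0.2546, 1.3271]
phi = -(1.7156 + 1.5433 + 1.026 + 0.2546 + 1.3271) = -5.8667
Step 2: Compute augmented objective.
t*f(x) = 6.08*17.25 = 104.88
Total = 104.88 - 5.8667 = 99.0133


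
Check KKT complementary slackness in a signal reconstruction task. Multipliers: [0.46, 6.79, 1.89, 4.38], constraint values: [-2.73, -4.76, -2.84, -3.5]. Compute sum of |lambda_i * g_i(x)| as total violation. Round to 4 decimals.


KKT complementary slackness check:
lambda_1 * g_1 = 0.46 * -2.73 = -1.2558
lambda_2 * g_2 = 6.79 * -4.76 = -32.3204
lambda_3 * g_3 = 1.89 * -2.84 = -5.3676
lambda_4 * g_4 = 4.38 * -3.5 = -15.33
Total violation = 1.2558 + 32.3204 + 5.3676 + 15.33 = 54.2738


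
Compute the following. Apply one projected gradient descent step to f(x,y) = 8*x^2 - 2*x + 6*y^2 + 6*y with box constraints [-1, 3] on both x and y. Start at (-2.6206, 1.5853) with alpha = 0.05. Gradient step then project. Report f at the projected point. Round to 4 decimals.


Step 1: Compute gradient at (-2.6206, 1.5853).
grad_x = 2*8*-2.6206 - 2 = -43.9296
grad_y = 2*6*1.5853 + 6 = 25.0236
Step 2: Gradient step.
x_raw = -2.6206 - 0.05*-43.9296 = -0.4241
y_raw = 1.5853 - 0.05*25.0236 = 0.3341
Step 3: Project onto [-1, 3].
x_proj = clip(-0.4241) = -0.4241
y_proj = clip(0.3341) = 0.3341
Step 4: Evaluate f.
f(-0.4241, 0.3341) = 4.9618


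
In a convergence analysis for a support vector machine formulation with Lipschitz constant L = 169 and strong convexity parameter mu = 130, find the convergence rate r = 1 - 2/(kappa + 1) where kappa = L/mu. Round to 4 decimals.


Step 1: Compute the condition number.
kappa = L/mu = 169/130 = 1.3
Step 2: Compute the convergence rate.
r = 1 - 2/(kappa + 1) = 1 - 2*mu/(L + mu) = (L - mu)/(L + mu) = 39/299 = 0.1304


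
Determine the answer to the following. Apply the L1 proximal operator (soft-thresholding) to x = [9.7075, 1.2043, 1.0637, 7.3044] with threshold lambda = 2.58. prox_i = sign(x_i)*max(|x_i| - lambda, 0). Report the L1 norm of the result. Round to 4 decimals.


Soft-thresholding with lambda = 2.58:
prox(9.7075) = sign(9.7075)*max(|9.7075| - 2.58, 0) = 7.1275
prox(1.2043) = sign(1.2043)*max(|1.2043| - 2.58, 0) = 0.0
prox(1.0637) = sign(1.0637)*max(|1.0637| - 2.58, 0) = 0.0
prox(7.3044) = sign(7.3044)*max(|7.3044| - 2.58, 0) = 4.7244
prox(x) = [7.1275, 0.0, 0.0, 4.7244]
||prox(x)||_1 = 7.1275 + 0.0 + 0.0 + 4.7244 = 11.8519


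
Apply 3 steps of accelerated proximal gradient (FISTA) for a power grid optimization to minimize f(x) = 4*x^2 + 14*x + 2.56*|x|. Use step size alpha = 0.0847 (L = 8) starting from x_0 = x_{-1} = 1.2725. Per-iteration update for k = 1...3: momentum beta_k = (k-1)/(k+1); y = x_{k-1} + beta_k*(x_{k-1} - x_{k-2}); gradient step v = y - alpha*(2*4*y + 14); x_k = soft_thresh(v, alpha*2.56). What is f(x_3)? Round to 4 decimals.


FISTA on f(x) = 4*x^2 + 14*x + 2.56*|x|
L = 8, alpha = 0.0847
Iteration 1: beta = 0.0, y = 1.2725 + 0.0*(1.2725 - 1.2725) = 1.2725
  grad(y) = 24.18, v = y - alpha*grad = -0.7755
  prox(v) = soft_thresh(-0.7755, 0.2168) = -0.5587
Iteration 2: beta = 0.3333, y = -0.5587 + 0.3333*(-0.5587 - 1.2725) = -1.1691
  grad(y) = 4.6471, v = y - alpha*grad = -1.5627
  prox(v) = soft_thresh(-1.5627, 0.2168) = -1.3459
Iteration 3: beta = 0.5, y = -1.3459 + 0.5*(-1.3459 + 0.5587) = -1.7395
  grad(y) = 0.0842, v = y - alpha*grad = -1.7466
  prox(v) = soft_thresh(-1.7466, 0.2168) = -1.5298
f(x_3) = 4*(-1.5298)^2 + 14*(-1.5298) + 2.56*|-1.5298| = -8.1398


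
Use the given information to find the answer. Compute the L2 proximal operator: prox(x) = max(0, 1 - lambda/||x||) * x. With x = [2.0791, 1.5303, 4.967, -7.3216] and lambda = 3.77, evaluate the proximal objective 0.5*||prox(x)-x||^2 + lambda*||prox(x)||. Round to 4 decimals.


Step 1: Compute ||x||.
||x|| = 9.2164
Step 2: Compute scaling factor.
scale = max(0, 1 - 3.77/9.2164) = 0.5909
Step 3: prox(x) = [1.2286, 0.9043, 2.9352, -4.3267]
||prox(x)|| = 5.4464
Step 4: Proximal objective.
0.5*||prox-x||^2 = 7.1065
lambda*||prox|| = 20.5329
Total = 27.6392


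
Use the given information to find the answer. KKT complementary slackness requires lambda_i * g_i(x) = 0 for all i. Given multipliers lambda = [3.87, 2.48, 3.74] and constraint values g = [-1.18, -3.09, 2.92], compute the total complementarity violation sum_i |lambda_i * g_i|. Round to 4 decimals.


KKT complementary slackness check:
lambda_1 * g_1 = 3.87 * -1.18 = -4.5666
lambda_2 * g_2 = 2.48 * -3.09 = -7.6632
lambda_3 * g_3 = 3.74 * 2.92 = 10.9208
Total violation = 4.5666 + 7.6632 + 10.9208 = 23.1506


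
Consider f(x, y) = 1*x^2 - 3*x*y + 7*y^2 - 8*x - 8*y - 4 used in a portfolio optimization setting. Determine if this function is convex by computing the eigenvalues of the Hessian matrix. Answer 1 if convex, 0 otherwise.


The Hessian of f(x,y) = 1*x^2 - 3*x*y + 7*y^2 - 8*x - 8*y - 4 is:
H = [[2, -3], [-3, 14]]
Trace = 2 + 14 = 16
Determinant = 2*14 - (-3)^2 = 19
Discriminant = (16)^2 - 4*19 = 180.0
Eigenvalues: lambda_1 = 1.2918, lambda_2 = 14.7082
The function is convex.

1


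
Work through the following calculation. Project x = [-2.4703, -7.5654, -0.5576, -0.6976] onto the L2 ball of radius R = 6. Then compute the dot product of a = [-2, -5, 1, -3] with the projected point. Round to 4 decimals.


Step 1: Compute ||x|| (intermediates to 6 decimals).
||x|| = sqrt((-2.4703)^2 + (-7.5654)^2 + (-0.5576)^2 + (-0.6976)^2) = 8.008447
Step 2: Project.
Since ||x|| > R, scale = R/||x|| = 6/8.008447 = 0.749209, proj(x) = scale * x
proj(x) = [-1.850771, -5.668066, -0.417759, -0.522648]
Step 3: Dot product.
a^T * proj(x) = -2*(-1.850771) - 5*(-5.668066) + 1*(-0.417759) - 3*(-0.522648) = 33.1921


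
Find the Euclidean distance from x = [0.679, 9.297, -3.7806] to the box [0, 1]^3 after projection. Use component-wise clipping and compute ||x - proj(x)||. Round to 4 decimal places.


Project each component onto [0, 1].
clip(0.679) = 0.679, clip(9.297) = 1.0, clip(-3.7806) = 0.0
Projection = [0.679, 1.0, 0.0]
Squared diffs: [0.0, 68.8402, 14.2929]
Distance = sqrt(83.1331) = 9.1177


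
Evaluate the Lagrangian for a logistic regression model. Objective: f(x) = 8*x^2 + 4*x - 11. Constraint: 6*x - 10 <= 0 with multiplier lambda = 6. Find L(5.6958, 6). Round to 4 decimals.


Step 1: Evaluate f(x).
f(5.6958) = 8*5.6958^2 + 4*5.6958 - 11 = 271.3203
Step 2: Evaluate g(x).
g(5.6958) = 6*5.6958 - 10 = 24.1748
Step 3: Compute Lagrangian.
L = 271.3203 + 6*24.1748 = 416.3691


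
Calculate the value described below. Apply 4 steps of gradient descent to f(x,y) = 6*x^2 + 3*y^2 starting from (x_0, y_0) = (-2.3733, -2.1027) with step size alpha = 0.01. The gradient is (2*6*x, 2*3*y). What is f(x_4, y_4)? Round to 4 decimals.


Gradient descent on f(x,y) = 6*x^2 + 3*y^2.
Starting point: (-2.3733, -2.1027), alpha = 0.01
Step 1: grad_x = 2*6*-2.3733 = -28.4796, grad_y = 2*3*-2.1027 = -12.6162
  x_1 = -2.3733 - 0.01*-28.4796 = -2.0885
  y_1 = -2.1027 - 0.01*-12.6162 = -1.9765
Step 2: grad_x = 2*6*-2.0885 = -25.062, grad_y = 2*3*-1.9765 = -11.8592
  x_2 = -2.0885 - 0.01*-25.062 = -1.8379
  y_2 = -1.9765 - 0.01*-11.8592 = -1.8579
Step 3: grad_x = 2*6*-1.8379 = -22.0546, grad_y = 2*3*-1.8579 = -11.1477
  x_3 = -1.8379 - 0.01*-22.0546 = -1.6173
  y_3 = -1.8579 - 0.01*-11.1477 = -1.7465
Step 4: grad_x = 2*6*-1.6173 = -19.408, grad_y = 2*3*-1.7465 = -10.4788
  x_4 = -1.6173 - 0.01*-19.408 = -1.4233
  y_4 = -1.7465 - 0.01*-10.4788 = -1.6417
f(-1.4233, -1.6417) = 6*(-1.4233)^2 + 3*(-1.6417)^2 = 20.2393


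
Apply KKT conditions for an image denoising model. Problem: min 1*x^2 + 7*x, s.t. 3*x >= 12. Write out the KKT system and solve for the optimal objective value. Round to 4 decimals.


Step 1: Try lambda = 0 (constraint inactive).
x_unc = -7/(2*1) = -3.5
Check: 3*-3.5 = -10.5 < 12 -- violated!
Step 2: Constraint must be active: 3*x = 12
x* = 12/3 = 4.0
lambda = (2*1*4.0 + 7)/3 = 5.0
Step 3: Compute optimal value.
f(x*) = 1*4.0^2 + 7*4.0 = 44.0


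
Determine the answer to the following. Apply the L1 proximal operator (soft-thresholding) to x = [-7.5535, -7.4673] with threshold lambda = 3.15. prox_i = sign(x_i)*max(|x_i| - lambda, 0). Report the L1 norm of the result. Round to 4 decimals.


Soft-thresholding with lambda = 3.15:
prox(-7.5535) = sign(-7.5535)*max(|-7.5535| - 3.15, 0) = -4.4035
prox(-7.4673) = sign(-7.4673)*max(|-7.4673| - 3.15, 0) = -4.3173
prox(x) = [-4.4035, -4.3173]
||prox(x)||_1 = 4.4035 + 4.3173 = 8.7208


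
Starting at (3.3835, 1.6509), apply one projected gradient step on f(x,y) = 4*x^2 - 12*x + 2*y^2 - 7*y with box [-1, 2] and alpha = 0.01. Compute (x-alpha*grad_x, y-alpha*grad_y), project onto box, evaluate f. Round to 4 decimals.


Step 1: Compute gradient at (3.3835, 1.6509).
grad_x = 2*4*3.3835 - 12 = 15.068
grad_y = 2*2*1.6509 - 7 = -0.3964
Step 2: Gradient step.
x_raw = 3.3835 - 0.01*15.068 = 3.2328
y_raw = 1.6509 - 0.01*-0.3964 = 1.6549
Step 3: Project onto [-1, 2].
x_proj = clip(3.2328) = 2.0
y_proj = clip(1.6549) = 1.6549
Step 4: Evaluate f.
f(2.0, 1.6549) = -14.1069


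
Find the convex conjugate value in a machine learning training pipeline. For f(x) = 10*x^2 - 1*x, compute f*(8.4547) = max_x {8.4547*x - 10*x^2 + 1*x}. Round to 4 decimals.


f*(y) = sup_x {y*x - a*x^2 - b*x} = sup_x {(y-b)*x - a*x^2}
FOC: (y - b) - 2a*x = 0 => x* = (y - b)/(2a)
x* = (8.4547 + 1)/(2*10) = 0.4727
f*(8.4547) = (y-b)^2/(4a) = (8.4547 + 1)^2/(4*10)
= 89.3914/40 = 2.2348
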